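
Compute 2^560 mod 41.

1

By repeated squaring mod 41: 2^1≡2, 2^2≡4, 2^4≡16, 2^8≡10, 2^16≡18, 2^32≡37, 2^64≡16, 2^128≡10, 2^256≡18, 2^512≡37.
560 = 16 + 32 + 512, so 2^560 ≡ 18·37·37 ≡ 1 (mod 41).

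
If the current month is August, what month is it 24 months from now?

24 mod 12 = 0 (since 2·12 = 24).
August + 0 months → August.

August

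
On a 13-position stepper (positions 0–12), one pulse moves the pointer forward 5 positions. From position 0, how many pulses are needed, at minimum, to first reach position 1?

8

5·8 = 40 = 3·13 + 1, so 5⁻¹ ≡ 8 (mod 13).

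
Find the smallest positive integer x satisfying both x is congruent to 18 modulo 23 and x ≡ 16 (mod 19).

225

x ≡ 16 (mod 19) gives x ∈ {16, 35, 54, 73, 92, 111, 130, 149, …}.
The first of these with x mod 23 = 18 is 225.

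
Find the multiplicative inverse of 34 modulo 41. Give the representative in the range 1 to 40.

35

41 = 1·34 + 7
34 = 4·7 + 6
7 = 1·6 + 1
6 = 6·1 + 0
Back-substituting gives 34·35 ≡ 1 (mod 41).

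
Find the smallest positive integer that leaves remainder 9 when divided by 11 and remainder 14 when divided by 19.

185

x ≡ 9 (mod 11) gives x ∈ {9, 20, 31, 42, 53, 64, 75, 86, …}.
The first of these with x mod 19 = 14 is 185.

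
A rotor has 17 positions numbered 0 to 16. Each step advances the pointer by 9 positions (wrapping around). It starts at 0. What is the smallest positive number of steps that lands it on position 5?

10

The inverse of 9 mod 17 is 2 (since 9·2 = 18 ≡ 1).
Multiplying both sides by 2: x ≡ 2·5 = 10 ≡ 10 (mod 17).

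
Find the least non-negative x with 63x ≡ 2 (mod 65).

64

The inverse of 63 mod 65 is 32 (since 63·32 = 2016 ≡ 1).
Multiplying both sides by 32: x ≡ 32·2 = 64 ≡ 64 (mod 65).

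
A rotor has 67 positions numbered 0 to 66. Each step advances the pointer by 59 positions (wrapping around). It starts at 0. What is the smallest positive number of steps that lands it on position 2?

59⁻¹ ≡ 25 (mod 67) because 59·25 = 1475 = 22·67 + 1.
So x ≡ 25·2 = 50 ≡ 50 (mod 67).

50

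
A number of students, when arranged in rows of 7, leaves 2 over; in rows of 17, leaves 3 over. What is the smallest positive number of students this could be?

Since 17·5 ≡ 1 (mod 7), take x = 3 + 17·((2−3)·5 mod 7) = 3 + 17·2 = 37.
Check: 37 mod 7 = 2, 37 mod 17 = 3.

37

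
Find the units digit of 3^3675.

The units digit of 3^n cycles with period 4: 3, 9, 7, 1, …
3675 mod 4 = 3, so the last digit matches 3^3 = 7.

7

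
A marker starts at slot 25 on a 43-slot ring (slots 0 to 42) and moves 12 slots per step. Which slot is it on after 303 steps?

6

303·12 = 3636.
3636 = 84·43 + 24, so 3636 mod 43 = 24.
(25 + 24) mod 43 = 6.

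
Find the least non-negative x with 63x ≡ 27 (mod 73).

63⁻¹ ≡ 51 (mod 73) because 63·51 = 3213 = 44·73 + 1.
So x ≡ 51·27 = 1377 ≡ 63 (mod 73).

63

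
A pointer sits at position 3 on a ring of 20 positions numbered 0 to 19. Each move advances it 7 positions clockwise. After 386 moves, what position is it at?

386·7 = 2702.
2702 mod 20 = 2 (since 135·20 = 2700).
(3 + 2) mod 20 = 5.

5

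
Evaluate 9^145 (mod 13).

9

Successive squares of 9 mod 13: 9^1≡9, 9^2≡3, 9^4≡9, 9^8≡3, 9^16≡9, 9^32≡3, 9^64≡9, 9^128≡3.
Since 145 = 1 + 16 + 128 in binary, 9^145 ≡ 9·9·3 ≡ 9 (mod 13).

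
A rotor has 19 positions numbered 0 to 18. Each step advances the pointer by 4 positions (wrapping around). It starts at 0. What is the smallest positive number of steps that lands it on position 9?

4⁻¹ ≡ 5 (mod 19) because 4·5 = 20 = 1·19 + 1.
Multiplying both sides by 5: x ≡ 5·9 = 45 ≡ 7 (mod 19).
Check: 4·7 = 28 = 1·19 + 9.

7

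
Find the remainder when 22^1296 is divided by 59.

15

Successive squares of 22 mod 59: 22^1≡22, 22^2≡12, 22^4≡26, 22^8≡27, 22^16≡21, 22^32≡28, 22^64≡17, 22^128≡53, 22^256≡36, 22^512≡57, 22^1024≡4.
Since 1296 = 16 + 256 + 1024 in binary, 22^1296 ≡ 21·36·4 ≡ 15 (mod 59).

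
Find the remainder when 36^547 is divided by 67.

By repeated squaring mod 67: 36^1≡36, 36^2≡23, 36^4≡60, 36^8≡49, 36^16≡56, 36^32≡54, 36^64≡35, 36^128≡19, 36^256≡26, 36^512≡6.
547 = 1 + 2 + 32 + 512, so 36^547 ≡ 36·23·54·6 ≡ 4 (mod 67).

4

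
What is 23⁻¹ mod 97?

97 = 4·23 + 5
23 = 4·5 + 3
5 = 1·3 + 2
3 = 1·2 + 1
2 = 2·1 + 0
Back-substituting gives 23·38 ≡ 1 (mod 97).

38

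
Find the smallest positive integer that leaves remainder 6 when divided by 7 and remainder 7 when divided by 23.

76

Since 23·4 ≡ 1 (mod 7), take x = 7 + 23·((6−7)·4 mod 7) = 7 + 23·3 = 76.
Check: 76 mod 7 = 6, 76 mod 23 = 7.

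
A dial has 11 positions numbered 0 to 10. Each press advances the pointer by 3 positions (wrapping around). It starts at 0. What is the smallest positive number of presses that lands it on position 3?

1

The inverse of 3 mod 11 is 4 (since 3·4 = 12 ≡ 1).
So x ≡ 4·3 = 12 ≡ 1 (mod 11).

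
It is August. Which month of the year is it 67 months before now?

67 − 5·12 = 7, so 67 ≡ 7 (mod 12).
August − 7 months → January.

January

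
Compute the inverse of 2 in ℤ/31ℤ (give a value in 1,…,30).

16

31 = 15·2 + 1
2 = 2·1 + 0
Back-substituting gives 2·16 ≡ 1 (mod 31).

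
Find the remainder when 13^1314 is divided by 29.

23

By repeated squaring mod 29: 13^1≡13, 13^2≡24, 13^4≡25, 13^8≡16, 13^16≡24, 13^32≡25, 13^64≡16, 13^128≡24, 13^256≡25, 13^512≡16, 13^1024≡24.
Since 1314 = 2 + 32 + 256 + 1024 in binary, 13^1314 ≡ 24·25·25·24 ≡ 23 (mod 29).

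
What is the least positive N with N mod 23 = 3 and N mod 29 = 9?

647

Since 29·4 ≡ 1 (mod 23), take x = 9 + 29·((3−9)·4 mod 23) = 9 + 29·22 = 647.
Check: 647 mod 23 = 3, 647 mod 29 = 9.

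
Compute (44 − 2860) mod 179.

2860 mod 179 = 175 (since 15·179 = 2685).
(44 − 175) mod 179 = 48.

48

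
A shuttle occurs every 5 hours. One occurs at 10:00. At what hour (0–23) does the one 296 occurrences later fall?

296·5 = 1480.
1480 = 61·24 + 16, so 1480 mod 24 = 16.
(10 + 16) mod 24 = 2.

2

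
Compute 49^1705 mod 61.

Successive squares of 49 mod 61: 49^1≡49, 49^2≡22, 49^4≡57, 49^8≡16, 49^16≡12, 49^32≡22, 49^64≡57, 49^128≡16, 49^256≡12, 49^512≡22, 49^1024≡57.
1705 = 1 + 8 + 32 + 128 + 512 + 1024, so 49^1705 ≡ 49·16·22·16·22·57 ≡ 14 (mod 61).

14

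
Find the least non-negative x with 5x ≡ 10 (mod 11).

2

The inverse of 5 mod 11 is 9 (since 5·9 = 45 ≡ 1).
So x ≡ 9·10 = 90 ≡ 2 (mod 11).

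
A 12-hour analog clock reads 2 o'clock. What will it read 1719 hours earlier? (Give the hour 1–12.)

1719 = 143·12 + 3, so 1719 mod 12 = 3.
2 − 3 → 11 on a 12-hour dial.

11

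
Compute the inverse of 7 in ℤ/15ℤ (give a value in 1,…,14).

13

15 = 2·7 + 1
7 = 7·1 + 0
Back-substituting gives 7·13 ≡ 1 (mod 15).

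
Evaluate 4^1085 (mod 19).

Square-and-reduce mod 19: 4^1≡4, 4^2≡16, 4^4≡9, 4^8≡5, 4^16≡6, 4^32≡17, 4^64≡4, 4^128≡16, 4^256≡9, 4^512≡5, 4^1024≡6.
1085 = 1 + 4 + 8 + 16 + 32 + 1024, so 4^1085 ≡ 4·9·5·6·17·6 ≡ 17 (mod 19).

17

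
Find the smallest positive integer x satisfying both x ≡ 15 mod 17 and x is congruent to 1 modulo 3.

49

x ≡ 1 (mod 3) gives x ∈ {1, 4, 7, 10, 13, 16, 19, 22, …}.
The first of these with x mod 17 = 15 is 49.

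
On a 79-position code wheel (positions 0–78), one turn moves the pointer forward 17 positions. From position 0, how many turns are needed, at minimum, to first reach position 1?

14

79 = 4·17 + 11
17 = 1·11 + 6
11 = 1·6 + 5
6 = 1·5 + 1
5 = 5·1 + 0
Back-substituting gives 17·14 ≡ 1 (mod 79).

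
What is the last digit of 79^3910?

1

The units digit of 79^n cycles with period 2: 9, 1, …
3910 mod 2 = 0, so the last digit matches 9^2 = 1.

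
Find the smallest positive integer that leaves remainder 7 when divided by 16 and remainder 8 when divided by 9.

71

Since 9·9 ≡ 1 (mod 16), take x = 8 + 9·((7−8)·9 mod 16) = 8 + 9·7 = 71.
Check: 71 mod 16 = 7, 71 mod 9 = 8.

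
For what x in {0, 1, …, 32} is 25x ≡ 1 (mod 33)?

The inverse of 25 mod 33 is 4 (since 25·4 = 100 ≡ 1).
So x ≡ 4·1 = 4 ≡ 4 (mod 33).

4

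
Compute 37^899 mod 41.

Square-and-reduce mod 41: 37^1≡37, 37^2≡16, 37^4≡10, 37^8≡18, 37^16≡37, 37^32≡16, 37^64≡10, 37^128≡18, 37^256≡37, 37^512≡16.
899 = 1 + 2 + 128 + 256 + 512, so 37^899 ≡ 37·16·18·37·16 ≡ 10 (mod 41).

10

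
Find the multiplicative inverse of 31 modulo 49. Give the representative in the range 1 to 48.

19

49 = 1·31 + 18
31 = 1·18 + 13
18 = 1·13 + 5
13 = 2·5 + 3
5 = 1·3 + 2
3 = 1·2 + 1
2 = 2·1 + 0
Back-substituting gives 31·19 ≡ 1 (mod 49).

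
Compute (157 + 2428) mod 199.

2428 − 12·199 = 40, so 2428 ≡ 40 (mod 199).
(157 + 40) mod 199 = 197.

197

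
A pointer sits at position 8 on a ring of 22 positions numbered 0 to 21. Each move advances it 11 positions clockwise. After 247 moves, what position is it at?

247·11 = 2717.
2717 = 123·22 + 11, so 2717 mod 22 = 11.
(8 + 11) mod 22 = 19.

19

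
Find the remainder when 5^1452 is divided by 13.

Square-and-reduce mod 13: 5^1≡5, 5^2≡12, 5^4≡1, 5^8≡1, 5^16≡1, 5^32≡1, 5^64≡1, 5^128≡1, 5^256≡1, 5^512≡1, 5^1024≡1.
Since 1452 = 4 + 8 + 32 + 128 + 256 + 1024 in binary, 5^1452 ≡ 1·1·1·1·1·1 ≡ 1 (mod 13).

1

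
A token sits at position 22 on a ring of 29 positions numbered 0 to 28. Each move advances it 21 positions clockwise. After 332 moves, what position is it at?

5

332·21 = 6972.
6972 − 240·29 = 12, so 6972 ≡ 12 (mod 29).
(22 + 12) mod 29 = 5.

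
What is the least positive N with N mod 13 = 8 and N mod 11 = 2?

112

x ≡ 2 (mod 11) gives x ∈ {2, 13, 24, 35, 46, 57, 68, 79, …}.
The first of these with x mod 13 = 8 is 112.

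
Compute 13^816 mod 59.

By repeated squaring mod 59: 13^1≡13, 13^2≡51, 13^4≡5, 13^8≡25, 13^16≡35, 13^32≡45, 13^64≡19, 13^128≡7, 13^256≡49, 13^512≡41.
Since 816 = 16 + 32 + 256 + 512 in binary, 13^816 ≡ 35·45·49·41 ≡ 5 (mod 59).

5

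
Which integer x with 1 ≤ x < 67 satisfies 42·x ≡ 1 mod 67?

42·8 = 336 = 5·67 + 1, so 42⁻¹ ≡ 8 (mod 67).

8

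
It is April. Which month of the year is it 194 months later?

194 − 16·12 = 2, so 194 ≡ 2 (mod 12).
April + 2 months → June.

June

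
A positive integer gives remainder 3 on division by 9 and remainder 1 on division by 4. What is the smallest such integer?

21

Since 4·7 ≡ 1 (mod 9), take x = 1 + 4·((3−1)·7 mod 9) = 1 + 4·5 = 21.
Check: 21 mod 9 = 3, 21 mod 4 = 1.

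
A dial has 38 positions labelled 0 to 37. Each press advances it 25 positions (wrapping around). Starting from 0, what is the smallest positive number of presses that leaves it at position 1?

38 = 1·25 + 13
25 = 1·13 + 12
13 = 1·12 + 1
12 = 12·1 + 0
Back-substituting gives 25·35 ≡ 1 (mod 38).

35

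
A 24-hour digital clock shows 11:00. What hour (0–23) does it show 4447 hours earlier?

4

Dividing 4447 by 24 gives quotient 185 and remainder 7.
(11 − 7) mod 24 = 4.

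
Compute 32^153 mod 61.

By repeated squaring mod 61: 32^1≡32, 32^2≡48, 32^4≡47, 32^8≡13, 32^16≡47, 32^32≡13, 32^64≡47, 32^128≡13.
Since 153 = 1 + 8 + 16 + 128 in binary, 32^153 ≡ 32·13·47·13 ≡ 50 (mod 61).

50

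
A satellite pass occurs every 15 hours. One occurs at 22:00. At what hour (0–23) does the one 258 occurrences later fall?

4

258·15 = 3870.
3870 − 161·24 = 6, so 3870 ≡ 6 (mod 24).
(22 + 6) mod 24 = 4.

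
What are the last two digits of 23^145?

43

Square-and-reduce mod 100: 23^1≡23, 23^2≡29, 23^4≡41, 23^8≡81, 23^16≡61, 23^32≡21, 23^64≡41, 23^128≡81.
Since 145 = 1 + 16 + 128 in binary, 23^145 ≡ 23·61·81 ≡ 43 (mod 100).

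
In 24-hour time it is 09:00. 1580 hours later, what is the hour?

5

1580 = 65·24 + 20, so 1580 mod 24 = 20.
(9 + 20) mod 24 = 5.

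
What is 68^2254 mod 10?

The units digit of 68^n cycles with period 4: 8, 4, 2, 6, …
2254 leaves remainder 2 on division by 4, so 68^2254 ends in 4.

4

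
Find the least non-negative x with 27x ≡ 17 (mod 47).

25

27⁻¹ ≡ 7 (mod 47) because 27·7 = 189 = 4·47 + 1.
So x ≡ 7·17 = 119 ≡ 25 (mod 47).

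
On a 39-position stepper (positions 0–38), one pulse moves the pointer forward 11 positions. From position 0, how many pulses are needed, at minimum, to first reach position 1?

32

39 = 3·11 + 6
11 = 1·6 + 5
6 = 1·5 + 1
5 = 5·1 + 0
Back-substituting gives 11·32 ≡ 1 (mod 39).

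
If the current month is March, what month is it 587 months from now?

February

Dividing 587 by 12 gives quotient 48 and remainder 11.
March + 11 months → February.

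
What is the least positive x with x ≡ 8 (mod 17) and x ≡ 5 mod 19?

195

Since 19·9 ≡ 1 (mod 17), take x = 5 + 19·((8−5)·9 mod 17) = 5 + 19·10 = 195.
Check: 195 mod 17 = 8, 195 mod 19 = 5.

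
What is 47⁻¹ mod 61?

13

61 = 1·47 + 14
47 = 3·14 + 5
14 = 2·5 + 4
5 = 1·4 + 1
4 = 4·1 + 0
Back-substituting gives 47·13 ≡ 1 (mod 61).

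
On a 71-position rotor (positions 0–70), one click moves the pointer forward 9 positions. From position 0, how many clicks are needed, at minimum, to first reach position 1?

8

71 = 7·9 + 8
9 = 1·8 + 1
8 = 8·1 + 0
Back-substituting gives 9·8 ≡ 1 (mod 71).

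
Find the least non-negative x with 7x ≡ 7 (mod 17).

1

The inverse of 7 mod 17 is 5 (since 7·5 = 35 ≡ 1).
So x ≡ 5·7 = 35 ≡ 1 (mod 17).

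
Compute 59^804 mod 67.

59

Square-and-reduce mod 67: 59^1≡59, 59^2≡64, 59^4≡9, 59^8≡14, 59^16≡62, 59^32≡25, 59^64≡22, 59^128≡15, 59^256≡24, 59^512≡40.
Since 804 = 4 + 32 + 256 + 512 in binary, 59^804 ≡ 9·25·24·40 ≡ 59 (mod 67).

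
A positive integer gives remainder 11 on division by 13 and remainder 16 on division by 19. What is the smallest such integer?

x ≡ 11 (mod 13) gives x ∈ {11, 24, 37, 50, 63, 76, 89, 102, …}.
The first of these with x mod 19 = 16 is 206.

206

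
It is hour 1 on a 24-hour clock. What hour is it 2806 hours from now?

Dividing 2806 by 24 gives quotient 116 and remainder 22.
(1 + 22) mod 24 = 23.

23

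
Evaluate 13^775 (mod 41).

14

Successive squares of 13 mod 41: 13^1≡13, 13^2≡5, 13^4≡25, 13^8≡10, 13^16≡18, 13^32≡37, 13^64≡16, 13^128≡10, 13^256≡18, 13^512≡37.
775 = 1 + 2 + 4 + 256 + 512, so 13^775 ≡ 13·5·25·18·37 ≡ 14 (mod 41).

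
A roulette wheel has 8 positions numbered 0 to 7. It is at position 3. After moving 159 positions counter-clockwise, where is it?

4

Dividing 159 by 8 gives quotient 19 and remainder 7.
(3 − 7) mod 8 = 4.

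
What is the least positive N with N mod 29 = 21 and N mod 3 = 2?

x ≡ 2 (mod 3) gives x ∈ {2, 5, 8, 11, 14, 17, 20, 23, …}.
The first of these with x mod 29 = 21 is 50.

50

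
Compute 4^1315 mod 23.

2

Successive squares of 4 mod 23: 4^1≡4, 4^2≡16, 4^4≡3, 4^8≡9, 4^16≡12, 4^32≡6, 4^64≡13, 4^128≡8, 4^256≡18, 4^512≡2, 4^1024≡4.
1315 = 1 + 2 + 32 + 256 + 1024, so 4^1315 ≡ 4·16·6·18·4 ≡ 2 (mod 23).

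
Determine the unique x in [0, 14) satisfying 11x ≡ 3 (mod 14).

13

11⁻¹ ≡ 9 (mod 14) because 11·9 = 99 = 7·14 + 1.
Multiplying both sides by 9: x ≡ 9·3 = 27 ≡ 13 (mod 14).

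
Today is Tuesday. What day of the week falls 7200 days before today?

Dividing 7200 by 7 gives quotient 1028 and remainder 4.
Tuesday − 4 days → Friday.

Friday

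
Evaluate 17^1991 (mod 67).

29

Square-and-reduce mod 67: 17^1≡17, 17^2≡21, 17^4≡39, 17^8≡47, 17^16≡65, 17^32≡4, 17^64≡16, 17^128≡55, 17^256≡10, 17^512≡33, 17^1024≡17.
Since 1991 = 1 + 2 + 4 + 64 + 128 + 256 + 512 + 1024 in binary, 17^1991 ≡ 17·21·39·16·55·10·33·17 ≡ 29 (mod 67).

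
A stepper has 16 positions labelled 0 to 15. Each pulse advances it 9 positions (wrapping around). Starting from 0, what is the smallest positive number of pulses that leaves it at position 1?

16 = 1·9 + 7
9 = 1·7 + 2
7 = 3·2 + 1
2 = 2·1 + 0
Back-substituting gives 9·9 ≡ 1 (mod 16).

9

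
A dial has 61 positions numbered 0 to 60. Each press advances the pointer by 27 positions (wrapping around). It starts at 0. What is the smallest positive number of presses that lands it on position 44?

The inverse of 27 mod 61 is 52 (since 27·52 = 1404 ≡ 1).
So x ≡ 52·44 = 2288 ≡ 31 (mod 61).

31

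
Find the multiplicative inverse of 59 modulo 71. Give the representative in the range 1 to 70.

59·65 = 3835 = 54·71 + 1, so 59⁻¹ ≡ 65 (mod 71).

65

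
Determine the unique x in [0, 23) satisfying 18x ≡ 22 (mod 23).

The inverse of 18 mod 23 is 9 (since 18·9 = 162 ≡ 1).
So x ≡ 9·22 = 198 ≡ 14 (mod 23).
Check: 18·14 = 252 = 10·23 + 22.

14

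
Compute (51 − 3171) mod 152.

Dividing 3171 by 152 gives quotient 20 and remainder 131.
(51 − 131) mod 152 = 72.

72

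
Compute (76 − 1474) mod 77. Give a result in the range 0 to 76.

1474 − 19·77 = 11, so 1474 ≡ 11 (mod 77).
(76 − 11) mod 77 = 65.

65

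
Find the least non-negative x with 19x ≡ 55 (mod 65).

20

The inverse of 19 mod 65 is 24 (since 19·24 = 456 ≡ 1).
So x ≡ 24·55 = 1320 ≡ 20 (mod 65).
Check: 19·20 = 380 = 5·65 + 55.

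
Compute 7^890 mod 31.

By repeated squaring mod 31: 7^1≡7, 7^2≡18, 7^4≡14, 7^8≡10, 7^16≡7, 7^32≡18, 7^64≡14, 7^128≡10, 7^256≡7, 7^512≡18.
Since 890 = 2 + 8 + 16 + 32 + 64 + 256 + 512 in binary, 7^890 ≡ 18·10·7·18·14·7·18 ≡ 5 (mod 31).

5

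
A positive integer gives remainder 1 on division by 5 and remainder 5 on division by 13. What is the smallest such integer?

31

Since 13·2 ≡ 1 (mod 5), take x = 5 + 13·((1−5)·2 mod 5) = 5 + 13·2 = 31.
Check: 31 mod 5 = 1, 31 mod 13 = 5.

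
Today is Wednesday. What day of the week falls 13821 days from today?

13821 mod 7 = 3 (since 1974·7 = 13818).
Wednesday + 3 days → Saturday.

Saturday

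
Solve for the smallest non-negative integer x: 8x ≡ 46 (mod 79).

65

8⁻¹ ≡ 10 (mod 79) because 8·10 = 80 = 1·79 + 1.
So x ≡ 10·46 = 460 ≡ 65 (mod 79).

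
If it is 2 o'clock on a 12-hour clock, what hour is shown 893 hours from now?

893 mod 12 = 5 (since 74·12 = 888).
2 + 5 → 7 on a 12-hour dial.

7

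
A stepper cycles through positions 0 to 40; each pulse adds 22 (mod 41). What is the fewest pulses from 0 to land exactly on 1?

41 = 1·22 + 19
22 = 1·19 + 3
19 = 6·3 + 1
3 = 3·1 + 0
Back-substituting gives 22·28 ≡ 1 (mod 41).

28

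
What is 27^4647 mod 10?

Last digits of 7^n: 7, 9, 3, 1 (period 4).
4647 leaves remainder 3 on division by 4, so 27^4647 ends in 3.

3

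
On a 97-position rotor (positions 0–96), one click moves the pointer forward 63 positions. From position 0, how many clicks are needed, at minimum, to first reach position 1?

63·77 = 4851 = 50·97 + 1, so 63⁻¹ ≡ 77 (mod 97).

77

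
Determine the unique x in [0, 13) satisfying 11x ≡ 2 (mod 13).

11⁻¹ ≡ 6 (mod 13) because 11·6 = 66 = 5·13 + 1.
So x ≡ 6·2 = 12 ≡ 12 (mod 13).
Check: 11·12 = 132 = 10·13 + 2.

12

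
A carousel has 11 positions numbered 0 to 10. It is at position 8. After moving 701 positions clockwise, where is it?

701 = 63·11 + 8, so 701 mod 11 = 8.
(8 + 8) mod 11 = 5.

5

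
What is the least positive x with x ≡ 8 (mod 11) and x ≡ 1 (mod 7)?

Since 7·8 ≡ 1 (mod 11), take x = 1 + 7·((8−1)·8 mod 11) = 1 + 7·1 = 8.
Check: 8 mod 11 = 8, 8 mod 7 = 1.

8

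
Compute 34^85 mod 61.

1

Successive squares of 34 mod 61: 34^1≡34, 34^2≡58, 34^4≡9, 34^8≡20, 34^16≡34, 34^32≡58, 34^64≡9.
85 = 1 + 4 + 16 + 64, so 34^85 ≡ 34·9·34·9 ≡ 1 (mod 61).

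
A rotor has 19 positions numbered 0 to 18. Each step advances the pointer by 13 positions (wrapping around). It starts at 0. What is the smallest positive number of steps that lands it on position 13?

1

The inverse of 13 mod 19 is 3 (since 13·3 = 39 ≡ 1).
So x ≡ 3·13 = 39 ≡ 1 (mod 19).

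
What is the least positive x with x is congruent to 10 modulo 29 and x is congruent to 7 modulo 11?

271

x ≡ 7 (mod 11) gives x ∈ {7, 18, 29, 40, 51, 62, 73, 84, …}.
The first of these with x mod 29 = 10 is 271.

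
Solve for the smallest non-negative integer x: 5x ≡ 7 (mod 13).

4

5⁻¹ ≡ 8 (mod 13) because 5·8 = 40 = 3·13 + 1.
So x ≡ 8·7 = 56 ≡ 4 (mod 13).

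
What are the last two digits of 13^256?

41

Successive squares of 13 mod 100: 13^1≡13, 13^2≡69, 13^4≡61, 13^8≡21, 13^16≡41, 13^32≡81, 13^64≡61, 13^128≡21, 13^256≡41.
Since 256 = 256 in binary, 13^256 ≡ 41 ≡ 41 (mod 100).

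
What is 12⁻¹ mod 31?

31 = 2·12 + 7
12 = 1·7 + 5
7 = 1·5 + 2
5 = 2·2 + 1
2 = 2·1 + 0
Back-substituting gives 12·13 ≡ 1 (mod 31).

13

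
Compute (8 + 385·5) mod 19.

385·5 = 1925.
1925 mod 19 = 6 (since 101·19 = 1919).
(8 + 6) mod 19 = 14.

14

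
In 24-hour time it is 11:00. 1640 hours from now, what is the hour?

Dividing 1640 by 24 gives quotient 68 and remainder 8.
(11 + 8) mod 24 = 19.

19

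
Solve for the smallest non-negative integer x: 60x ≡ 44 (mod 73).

60⁻¹ ≡ 28 (mod 73) because 60·28 = 1680 = 23·73 + 1.
Multiplying both sides by 28: x ≡ 28·44 = 1232 ≡ 64 (mod 73).

64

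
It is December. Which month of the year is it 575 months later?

575 mod 12 = 11 (since 47·12 = 564).
December + 11 months → November.

November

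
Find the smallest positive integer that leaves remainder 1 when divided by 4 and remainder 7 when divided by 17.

Since 17·1 ≡ 1 (mod 4), take x = 7 + 17·((1−7)·1 mod 4) = 7 + 17·2 = 41.
Check: 41 mod 4 = 1, 41 mod 17 = 7.

41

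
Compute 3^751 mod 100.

47

Successive squares of 3 mod 100: 3^1≡3, 3^2≡9, 3^4≡81, 3^8≡61, 3^16≡21, 3^32≡41, 3^64≡81, 3^128≡61, 3^256≡21, 3^512≡41.
751 = 1 + 2 + 4 + 8 + 32 + 64 + 128 + 512, so 3^751 ≡ 3·9·81·61·41·81·61·41 ≡ 47 (mod 100).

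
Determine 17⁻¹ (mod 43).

38

43 = 2·17 + 9
17 = 1·9 + 8
9 = 1·8 + 1
8 = 8·1 + 0
Back-substituting gives 17·38 ≡ 1 (mod 43).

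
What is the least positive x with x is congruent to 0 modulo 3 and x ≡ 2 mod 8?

x ≡ 0 (mod 3) gives x ∈ {0, 3, 6, 9, 12, 15, 18}.
The first of these with x mod 8 = 2 is 18.

18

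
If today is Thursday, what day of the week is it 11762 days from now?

11762 − 1680·7 = 2, so 11762 ≡ 2 (mod 7).
Thursday + 2 days → Saturday.

Saturday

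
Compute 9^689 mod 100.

Square-and-reduce mod 100: 9^1≡9, 9^2≡81, 9^4≡61, 9^8≡21, 9^16≡41, 9^32≡81, 9^64≡61, 9^128≡21, 9^256≡41, 9^512≡81.
Since 689 = 1 + 16 + 32 + 128 + 512 in binary, 9^689 ≡ 9·41·81·21·81 ≡ 89 (mod 100).

89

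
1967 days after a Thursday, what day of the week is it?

Thursday

Dividing 1967 by 7 gives quotient 281 and remainder 0.
Thursday + 0 days → Thursday.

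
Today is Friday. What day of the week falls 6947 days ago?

Tuesday

6947 − 992·7 = 3, so 6947 ≡ 3 (mod 7).
Friday − 3 days → Tuesday.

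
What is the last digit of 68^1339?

2

Last digits of 8^n: 8, 4, 2, 6 (period 4).
1339 mod 4 = 3, so the last digit matches 8^3 = 2.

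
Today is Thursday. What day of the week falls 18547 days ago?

Dividing 18547 by 7 gives quotient 2649 and remainder 4.
Thursday − 4 days → Sunday.

Sunday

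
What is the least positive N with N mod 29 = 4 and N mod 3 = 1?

4

x ≡ 1 (mod 3) gives x ∈ {1, 4}.
The first of these with x mod 29 = 4 is 4.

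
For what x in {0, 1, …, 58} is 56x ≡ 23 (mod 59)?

The inverse of 56 mod 59 is 39 (since 56·39 = 2184 ≡ 1).
So x ≡ 39·23 = 897 ≡ 12 (mod 59).

12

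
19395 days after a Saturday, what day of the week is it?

Thursday

Dividing 19395 by 7 gives quotient 2770 and remainder 5.
Saturday + 5 days → Thursday.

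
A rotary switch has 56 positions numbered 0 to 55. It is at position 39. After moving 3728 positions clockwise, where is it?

15

3728 = 66·56 + 32, so 3728 mod 56 = 32.
(39 + 32) mod 56 = 15.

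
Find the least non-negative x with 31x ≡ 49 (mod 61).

37

The inverse of 31 mod 61 is 2 (since 31·2 = 62 ≡ 1).
So x ≡ 2·49 = 98 ≡ 37 (mod 61).
Check: 31·37 = 1147 = 18·61 + 49.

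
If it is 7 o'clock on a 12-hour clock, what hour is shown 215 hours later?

6

Dividing 215 by 12 gives quotient 17 and remainder 11.
7 + 11 → 6 on a 12-hour dial.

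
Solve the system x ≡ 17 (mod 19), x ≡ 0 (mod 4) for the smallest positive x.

36

x ≡ 0 (mod 4) gives x ∈ {0, 4, 8, 12, 16, 20, 24, 28, …}.
The first of these with x mod 19 = 17 is 36.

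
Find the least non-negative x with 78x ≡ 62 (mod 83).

The inverse of 78 mod 83 is 33 (since 78·33 = 2574 ≡ 1).
Multiplying both sides by 33: x ≡ 33·62 = 2046 ≡ 54 (mod 83).
Check: 78·54 = 4212 = 50·83 + 62.

54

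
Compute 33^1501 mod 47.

5

Square-and-reduce mod 47: 33^1≡33, 33^2≡8, 33^4≡17, 33^8≡7, 33^16≡2, 33^32≡4, 33^64≡16, 33^128≡21, 33^256≡18, 33^512≡42, 33^1024≡25.
Since 1501 = 1 + 4 + 8 + 16 + 64 + 128 + 256 + 1024 in binary, 33^1501 ≡ 33·17·7·2·16·21·18·25 ≡ 5 (mod 47).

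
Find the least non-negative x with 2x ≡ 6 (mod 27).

3

2⁻¹ ≡ 14 (mod 27) because 2·14 = 28 = 1·27 + 1.
Multiplying both sides by 14: x ≡ 14·6 = 84 ≡ 3 (mod 27).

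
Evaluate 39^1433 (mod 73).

28

Successive squares of 39 mod 73: 39^1≡39, 39^2≡61, 39^4≡71, 39^8≡4, 39^16≡16, 39^32≡37, 39^64≡55, 39^128≡32, 39^256≡2, 39^512≡4, 39^1024≡16.
1433 = 1 + 8 + 16 + 128 + 256 + 1024, so 39^1433 ≡ 39·4·16·32·2·16 ≡ 28 (mod 73).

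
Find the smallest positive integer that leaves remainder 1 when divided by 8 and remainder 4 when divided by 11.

81

x ≡ 1 (mod 8) gives x ∈ {1, 9, 17, 25, 33, 41, 49, 57, …}.
The first of these with x mod 11 = 4 is 81.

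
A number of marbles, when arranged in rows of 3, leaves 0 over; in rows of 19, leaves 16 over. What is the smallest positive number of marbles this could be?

54

x ≡ 0 (mod 3) gives x ∈ {0, 3, 6, 9, 12, 15, 18, 21, …}.
The first of these with x mod 19 = 16 is 54.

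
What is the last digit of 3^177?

3

Last digits of 3^n: 3, 9, 7, 1 (period 4).
177 leaves remainder 1 on division by 4, so 3^177 ends in 3.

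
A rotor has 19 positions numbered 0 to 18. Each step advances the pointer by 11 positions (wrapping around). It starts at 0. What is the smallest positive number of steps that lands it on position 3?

2

11⁻¹ ≡ 7 (mod 19) because 11·7 = 77 = 4·19 + 1.
Multiplying both sides by 7: x ≡ 7·3 = 21 ≡ 2 (mod 19).
Check: 11·2 = 22 = 1·19 + 3.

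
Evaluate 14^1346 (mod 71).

57

By repeated squaring mod 71: 14^1≡14, 14^2≡54, 14^4≡5, 14^8≡25, 14^16≡57, 14^32≡54, 14^64≡5, 14^128≡25, 14^256≡57, 14^512≡54, 14^1024≡5.
Since 1346 = 2 + 64 + 256 + 1024 in binary, 14^1346 ≡ 54·5·57·5 ≡ 57 (mod 71).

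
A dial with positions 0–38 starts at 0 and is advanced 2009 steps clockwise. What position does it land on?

2009 = 51·39 + 20, so 2009 mod 39 = 20.
(0 + 20) mod 39 = 20.

20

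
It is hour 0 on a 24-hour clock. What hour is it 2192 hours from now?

2192 − 91·24 = 8, so 2192 ≡ 8 (mod 24).
(0 + 8) mod 24 = 8.

8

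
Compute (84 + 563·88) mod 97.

563·88 = 49544.
49544 mod 97 = 74 (since 510·97 = 49470).
(84 + 74) mod 97 = 61.

61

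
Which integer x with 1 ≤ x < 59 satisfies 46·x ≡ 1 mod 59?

9

46·9 = 414 = 7·59 + 1, so 46⁻¹ ≡ 9 (mod 59).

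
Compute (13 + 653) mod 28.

Dividing 653 by 28 gives quotient 23 and remainder 9.
(13 + 9) mod 28 = 22.

22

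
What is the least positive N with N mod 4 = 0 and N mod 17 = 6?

40

Since 17·1 ≡ 1 (mod 4), take x = 6 + 17·((0−6)·1 mod 4) = 6 + 17·2 = 40.
Check: 40 mod 4 = 0, 40 mod 17 = 6.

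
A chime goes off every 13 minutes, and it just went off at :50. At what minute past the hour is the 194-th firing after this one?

194·13 = 2522.
2522 mod 60 = 2 (since 42·60 = 2520).
(50 + 2) mod 60 = 52.

52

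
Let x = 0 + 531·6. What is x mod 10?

531·6 = 3186.
3186 mod 10 = 6 (since 318·10 = 3180).
(0 + 6) mod 10 = 6.

6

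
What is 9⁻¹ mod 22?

5

9·5 = 45 = 2·22 + 1, so 9⁻¹ ≡ 5 (mod 22).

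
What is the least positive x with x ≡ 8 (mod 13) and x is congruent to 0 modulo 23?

138

x ≡ 8 (mod 13) gives x ∈ {8, 21, 34, 47, 60, 73, 86, 99, …}.
The first of these with x mod 23 = 0 is 138.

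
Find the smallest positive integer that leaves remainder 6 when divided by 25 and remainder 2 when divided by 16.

306

x ≡ 2 (mod 16) gives x ∈ {2, 18, 34, 50, 66, 82, 98, 114, …}.
The first of these with x mod 25 = 6 is 306.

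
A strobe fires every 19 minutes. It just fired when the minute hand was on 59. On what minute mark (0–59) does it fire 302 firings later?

37

302·19 = 5738.
5738 mod 60 = 38 (since 95·60 = 5700).
(59 + 38) mod 60 = 37.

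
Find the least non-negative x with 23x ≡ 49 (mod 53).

39

The inverse of 23 mod 53 is 30 (since 23·30 = 690 ≡ 1).
So x ≡ 30·49 = 1470 ≡ 39 (mod 53).
Check: 23·39 = 897 = 16·53 + 49.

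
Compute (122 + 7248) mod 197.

81

7248 mod 197 = 156 (since 36·197 = 7092).
(122 + 156) mod 197 = 81.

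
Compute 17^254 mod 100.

Square-and-reduce mod 100: 17^1≡17, 17^2≡89, 17^4≡21, 17^8≡41, 17^16≡81, 17^32≡61, 17^64≡21, 17^128≡41.
254 = 2 + 4 + 8 + 16 + 32 + 64 + 128, so 17^254 ≡ 89·21·41·81·61·21·41 ≡ 29 (mod 100).

29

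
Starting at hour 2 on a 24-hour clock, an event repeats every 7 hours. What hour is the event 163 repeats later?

15

163·7 = 1141.
Dividing 1141 by 24 gives quotient 47 and remainder 13.
(2 + 13) mod 24 = 15.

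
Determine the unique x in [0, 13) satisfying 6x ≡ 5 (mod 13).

3

6⁻¹ ≡ 11 (mod 13) because 6·11 = 66 = 5·13 + 1.
Multiplying both sides by 11: x ≡ 11·5 = 55 ≡ 3 (mod 13).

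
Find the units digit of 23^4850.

9

The units digit of 23^n cycles with period 4: 3, 9, 7, 1, …
4850 mod 4 = 2, so the last digit matches 3^2 = 9.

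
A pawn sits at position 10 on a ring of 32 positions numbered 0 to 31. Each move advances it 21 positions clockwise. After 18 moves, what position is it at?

4

18·21 = 378.
378 = 11·32 + 26, so 378 mod 32 = 26.
(10 + 26) mod 32 = 4.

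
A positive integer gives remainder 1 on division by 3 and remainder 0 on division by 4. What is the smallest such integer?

4

x ≡ 1 (mod 3) gives x ∈ {1, 4}.
The first of these with x mod 4 = 0 is 4.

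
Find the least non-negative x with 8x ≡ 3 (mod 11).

10

8⁻¹ ≡ 7 (mod 11) because 8·7 = 56 = 5·11 + 1.
So x ≡ 7·3 = 21 ≡ 10 (mod 11).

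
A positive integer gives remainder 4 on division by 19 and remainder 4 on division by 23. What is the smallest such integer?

4

x ≡ 4 (mod 19) gives x ∈ {4}.
The first of these with x mod 23 = 4 is 4.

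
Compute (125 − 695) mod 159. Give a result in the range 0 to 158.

66

695 − 4·159 = 59, so 695 ≡ 59 (mod 159).
(125 − 59) mod 159 = 66.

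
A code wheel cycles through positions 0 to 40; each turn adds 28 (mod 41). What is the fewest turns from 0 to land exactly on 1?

22

41 = 1·28 + 13
28 = 2·13 + 2
13 = 6·2 + 1
2 = 2·1 + 0
Back-substituting gives 28·22 ≡ 1 (mod 41).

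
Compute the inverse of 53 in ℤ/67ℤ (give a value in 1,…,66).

67 = 1·53 + 14
53 = 3·14 + 11
14 = 1·11 + 3
11 = 3·3 + 2
3 = 1·2 + 1
2 = 2·1 + 0
Back-substituting gives 53·43 ≡ 1 (mod 67).

43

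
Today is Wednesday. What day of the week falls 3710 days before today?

Wednesday

3710 = 530·7 + 0, so 3710 mod 7 = 0.
Wednesday − 0 days → Wednesday.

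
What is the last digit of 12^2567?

8

Last digits of 2^n: 2, 4, 8, 6 (period 4).
2567 mod 4 = 3, so the last digit matches 2^3 = 8.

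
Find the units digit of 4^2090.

6

Powers of 4 mod 10 repeat with period 2: 4, 6.
2090 mod 2 = 0, so the last digit matches 4^2 = 6.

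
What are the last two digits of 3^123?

Successive squares of 3 mod 100: 3^1≡3, 3^2≡9, 3^4≡81, 3^8≡61, 3^16≡21, 3^32≡41, 3^64≡81.
123 = 1 + 2 + 8 + 16 + 32 + 64, so 3^123 ≡ 3·9·61·21·41·81 ≡ 27 (mod 100).

27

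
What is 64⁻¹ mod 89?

32

64·32 = 2048 = 23·89 + 1, so 64⁻¹ ≡ 32 (mod 89).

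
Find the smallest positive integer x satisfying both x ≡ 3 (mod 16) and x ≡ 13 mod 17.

x ≡ 3 (mod 16) gives x ∈ {3, 19, 35, 51, 67, 83, 99, 115}.
The first of these with x mod 17 = 13 is 115.

115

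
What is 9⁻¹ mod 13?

9·3 = 27 = 2·13 + 1, so 9⁻¹ ≡ 3 (mod 13).

3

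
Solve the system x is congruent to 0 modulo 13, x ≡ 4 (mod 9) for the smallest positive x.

13

x ≡ 4 (mod 9) gives x ∈ {4, 13}.
The first of these with x mod 13 = 0 is 13.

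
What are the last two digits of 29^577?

By repeated squaring mod 100: 29^1≡29, 29^2≡41, 29^4≡81, 29^8≡61, 29^16≡21, 29^32≡41, 29^64≡81, 29^128≡61, 29^256≡21, 29^512≡41.
577 = 1 + 64 + 512, so 29^577 ≡ 29·81·41 ≡ 9 (mod 100).

09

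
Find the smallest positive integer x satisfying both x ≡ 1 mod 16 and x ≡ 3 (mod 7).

Since 7·7 ≡ 1 (mod 16), take x = 3 + 7·((1−3)·7 mod 16) = 3 + 7·2 = 17.
Check: 17 mod 16 = 1, 17 mod 7 = 3.

17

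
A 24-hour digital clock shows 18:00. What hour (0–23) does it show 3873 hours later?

3

Dividing 3873 by 24 gives quotient 161 and remainder 9.
(18 + 9) mod 24 = 3.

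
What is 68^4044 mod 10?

Powers of 8 mod 10 repeat with period 4: 8, 4, 2, 6.
4044 leaves remainder 0 on division by 4, so 68^4044 ends in 6.

6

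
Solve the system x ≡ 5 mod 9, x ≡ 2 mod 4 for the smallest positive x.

14

Since 4·7 ≡ 1 (mod 9), take x = 2 + 4·((5−2)·7 mod 9) = 2 + 4·3 = 14.
Check: 14 mod 9 = 5, 14 mod 4 = 2.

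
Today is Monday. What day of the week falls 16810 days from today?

Dividing 16810 by 7 gives quotient 2401 and remainder 3.
Monday + 3 days → Thursday.

Thursday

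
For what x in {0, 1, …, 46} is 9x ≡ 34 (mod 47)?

9

9⁻¹ ≡ 21 (mod 47) because 9·21 = 189 = 4·47 + 1.
Multiplying both sides by 21: x ≡ 21·34 = 714 ≡ 9 (mod 47).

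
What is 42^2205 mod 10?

2

The units digit of 42^n cycles with period 4: 2, 4, 8, 6, …
2205 mod 4 = 1, so the last digit matches 2^1 = 2.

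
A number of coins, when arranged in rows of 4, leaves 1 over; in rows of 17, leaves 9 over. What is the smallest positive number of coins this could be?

9

x ≡ 1 (mod 4) gives x ∈ {1, 5, 9}.
The first of these with x mod 17 = 9 is 9.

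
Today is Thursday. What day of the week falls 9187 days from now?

9187 = 1312·7 + 3, so 9187 mod 7 = 3.
Thursday + 3 days → Sunday.

Sunday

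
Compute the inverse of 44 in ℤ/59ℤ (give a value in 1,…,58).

59 = 1·44 + 15
44 = 2·15 + 14
15 = 1·14 + 1
14 = 14·1 + 0
Back-substituting gives 44·55 ≡ 1 (mod 59).

55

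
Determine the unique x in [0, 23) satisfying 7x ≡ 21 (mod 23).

The inverse of 7 mod 23 is 10 (since 7·10 = 70 ≡ 1).
Multiplying both sides by 10: x ≡ 10·21 = 210 ≡ 3 (mod 23).
Check: 7·3 = 21 = 0·23 + 21.

3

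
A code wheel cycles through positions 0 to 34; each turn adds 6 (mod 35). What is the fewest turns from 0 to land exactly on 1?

6·6 = 36 = 1·35 + 1, so 6⁻¹ ≡ 6 (mod 35).

6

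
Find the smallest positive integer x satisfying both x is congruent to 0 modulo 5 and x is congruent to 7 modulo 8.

15

x ≡ 0 (mod 5) gives x ∈ {0, 5, 10, 15}.
The first of these with x mod 8 = 7 is 15.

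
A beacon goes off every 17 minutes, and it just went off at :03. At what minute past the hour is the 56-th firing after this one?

55

56·17 = 952.
Dividing 952 by 60 gives quotient 15 and remainder 52.
(3 + 52) mod 60 = 55.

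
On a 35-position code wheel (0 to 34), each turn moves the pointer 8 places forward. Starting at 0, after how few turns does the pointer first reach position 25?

The inverse of 8 mod 35 is 22 (since 8·22 = 176 ≡ 1).
Multiplying both sides by 22: x ≡ 22·25 = 550 ≡ 25 (mod 35).
Check: 8·25 = 200 = 5·35 + 25.

25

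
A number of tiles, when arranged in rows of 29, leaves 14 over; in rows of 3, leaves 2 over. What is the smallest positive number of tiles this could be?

14

Since 3·10 ≡ 1 (mod 29), take x = 2 + 3·((14−2)·10 mod 29) = 2 + 3·4 = 14.
Check: 14 mod 29 = 14, 14 mod 3 = 2.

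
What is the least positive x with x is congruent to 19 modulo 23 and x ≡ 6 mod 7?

x ≡ 6 (mod 7) gives x ∈ {6, 13, 20, 27, 34, 41, 48, 55, …}.
The first of these with x mod 23 = 19 is 111.

111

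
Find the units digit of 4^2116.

Last digits of 4^n: 4, 6 (period 2).
2116 leaves remainder 0 on division by 2, so 4^2116 ends in 6.

6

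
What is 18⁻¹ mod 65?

65 = 3·18 + 11
18 = 1·11 + 7
11 = 1·7 + 4
7 = 1·4 + 3
4 = 1·3 + 1
3 = 3·1 + 0
Back-substituting gives 18·47 ≡ 1 (mod 65).

47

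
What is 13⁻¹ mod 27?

27 = 2·13 + 1
13 = 13·1 + 0
Back-substituting gives 13·25 ≡ 1 (mod 27).

25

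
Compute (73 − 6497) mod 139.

6497 − 46·139 = 103, so 6497 ≡ 103 (mod 139).
(73 − 103) mod 139 = 109.

109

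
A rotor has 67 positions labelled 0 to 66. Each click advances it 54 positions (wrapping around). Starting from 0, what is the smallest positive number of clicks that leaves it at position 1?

36

54·36 = 1944 = 29·67 + 1, so 54⁻¹ ≡ 36 (mod 67).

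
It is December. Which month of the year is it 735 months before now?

September

735 = 61·12 + 3, so 735 mod 12 = 3.
December − 3 months → September.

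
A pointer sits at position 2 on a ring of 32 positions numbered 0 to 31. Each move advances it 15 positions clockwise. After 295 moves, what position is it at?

11

295·15 = 4425.
4425 − 138·32 = 9, so 4425 ≡ 9 (mod 32).
(2 + 9) mod 32 = 11.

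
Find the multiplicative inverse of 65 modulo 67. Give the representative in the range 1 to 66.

67 = 1·65 + 2
65 = 32·2 + 1
2 = 2·1 + 0
Back-substituting gives 65·33 ≡ 1 (mod 67).

33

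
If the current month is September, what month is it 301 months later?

301 = 25·12 + 1, so 301 mod 12 = 1.
September + 1 month → October.

October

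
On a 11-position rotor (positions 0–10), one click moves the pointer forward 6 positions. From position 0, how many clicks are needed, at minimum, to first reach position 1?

2

6·2 = 12 = 1·11 + 1, so 6⁻¹ ≡ 2 (mod 11).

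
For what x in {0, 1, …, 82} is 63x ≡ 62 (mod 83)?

The inverse of 63 mod 83 is 29 (since 63·29 = 1827 ≡ 1).
So x ≡ 29·62 = 1798 ≡ 55 (mod 83).

55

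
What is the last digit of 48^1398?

Last digits of 8^n: 8, 4, 2, 6 (period 4).
1398 leaves remainder 2 on division by 4, so 48^1398 ends in 4.

4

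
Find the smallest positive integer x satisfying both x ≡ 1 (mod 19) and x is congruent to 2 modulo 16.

210

x ≡ 2 (mod 16) gives x ∈ {2, 18, 34, 50, 66, 82, 98, 114, …}.
The first of these with x mod 19 = 1 is 210.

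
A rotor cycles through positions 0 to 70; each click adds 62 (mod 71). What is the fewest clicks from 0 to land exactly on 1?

63

71 = 1·62 + 9
62 = 6·9 + 8
9 = 1·8 + 1
8 = 8·1 + 0
Back-substituting gives 62·63 ≡ 1 (mod 71).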